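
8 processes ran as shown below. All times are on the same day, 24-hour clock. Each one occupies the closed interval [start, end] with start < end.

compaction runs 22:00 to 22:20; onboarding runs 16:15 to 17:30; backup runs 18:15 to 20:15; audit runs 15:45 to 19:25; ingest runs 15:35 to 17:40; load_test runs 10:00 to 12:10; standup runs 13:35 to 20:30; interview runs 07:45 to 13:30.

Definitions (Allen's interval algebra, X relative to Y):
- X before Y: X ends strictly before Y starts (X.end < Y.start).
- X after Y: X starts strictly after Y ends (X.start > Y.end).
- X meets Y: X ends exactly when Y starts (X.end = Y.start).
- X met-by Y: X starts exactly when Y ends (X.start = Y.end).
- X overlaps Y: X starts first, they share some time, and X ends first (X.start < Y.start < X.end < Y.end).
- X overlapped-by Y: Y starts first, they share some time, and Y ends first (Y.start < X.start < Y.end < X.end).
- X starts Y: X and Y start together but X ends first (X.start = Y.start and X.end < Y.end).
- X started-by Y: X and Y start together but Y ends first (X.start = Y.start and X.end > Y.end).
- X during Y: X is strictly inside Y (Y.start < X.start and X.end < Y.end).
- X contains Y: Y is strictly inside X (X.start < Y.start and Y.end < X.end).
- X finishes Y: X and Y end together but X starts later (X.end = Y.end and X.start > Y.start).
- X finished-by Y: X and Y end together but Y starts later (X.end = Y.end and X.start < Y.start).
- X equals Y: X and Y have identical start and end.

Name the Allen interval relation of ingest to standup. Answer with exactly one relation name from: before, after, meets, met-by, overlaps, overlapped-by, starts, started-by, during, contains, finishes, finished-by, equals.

ingest = [15:35, 17:40]; standup = [13:35, 20:30].
Compare endpoints: ingest.start > standup.start, ingest.start < standup.end, ingest.end > standup.start, ingest.end < standup.end.
That pattern is 'during'.

during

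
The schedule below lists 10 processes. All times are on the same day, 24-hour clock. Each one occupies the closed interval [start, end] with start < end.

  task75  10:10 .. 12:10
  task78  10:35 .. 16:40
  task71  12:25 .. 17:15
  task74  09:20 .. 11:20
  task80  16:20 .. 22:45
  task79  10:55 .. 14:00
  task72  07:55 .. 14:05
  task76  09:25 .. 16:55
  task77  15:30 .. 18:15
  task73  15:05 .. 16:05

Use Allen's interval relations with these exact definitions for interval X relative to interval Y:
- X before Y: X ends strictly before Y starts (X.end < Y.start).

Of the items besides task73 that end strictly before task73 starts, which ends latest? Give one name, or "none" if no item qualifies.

task72

Target task73 = [15:05, 16:05].
task71 [12:25, 17:15] → contains → excluded.
task72 [07:55, 14:05] → before → candidate.
task74 [09:20, 11:20] → before → candidate.
task75 [10:10, 12:10] → before → candidate.
task76 [09:25, 16:55] → contains → excluded.
task77 [15:30, 18:15] → overlapped-by → excluded.
task78 [10:35, 16:40] → contains → excluded.
task79 [10:55, 14:00] → before → candidate.
task80 [16:20, 22:45] → after → excluded.
Among candidates, latest end is 14:05 → task72.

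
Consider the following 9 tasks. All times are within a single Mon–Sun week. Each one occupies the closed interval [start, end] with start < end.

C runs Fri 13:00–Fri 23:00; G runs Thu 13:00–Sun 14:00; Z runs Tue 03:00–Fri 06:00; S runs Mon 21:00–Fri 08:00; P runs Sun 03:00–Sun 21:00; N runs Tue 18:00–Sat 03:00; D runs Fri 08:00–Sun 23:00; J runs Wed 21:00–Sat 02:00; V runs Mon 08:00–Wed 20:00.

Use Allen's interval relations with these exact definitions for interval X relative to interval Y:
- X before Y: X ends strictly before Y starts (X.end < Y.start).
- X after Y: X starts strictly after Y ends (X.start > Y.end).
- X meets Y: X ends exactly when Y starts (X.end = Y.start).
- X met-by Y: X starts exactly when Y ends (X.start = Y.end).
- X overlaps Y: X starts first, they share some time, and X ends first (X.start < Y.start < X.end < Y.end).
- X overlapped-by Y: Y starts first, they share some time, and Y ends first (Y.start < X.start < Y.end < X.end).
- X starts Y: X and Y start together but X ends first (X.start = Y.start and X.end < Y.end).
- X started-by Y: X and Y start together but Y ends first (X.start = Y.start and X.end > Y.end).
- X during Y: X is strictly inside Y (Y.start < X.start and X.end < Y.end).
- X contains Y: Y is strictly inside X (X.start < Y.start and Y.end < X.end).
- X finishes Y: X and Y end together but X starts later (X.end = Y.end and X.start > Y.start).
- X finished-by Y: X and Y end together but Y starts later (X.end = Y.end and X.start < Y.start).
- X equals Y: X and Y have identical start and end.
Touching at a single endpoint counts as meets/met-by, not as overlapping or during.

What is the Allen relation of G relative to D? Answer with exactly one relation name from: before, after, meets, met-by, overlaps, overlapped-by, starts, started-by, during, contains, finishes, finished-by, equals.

G = [Thu 13:00, Sun 14:00]; D = [Fri 08:00, Sun 23:00].
Compare endpoints: G.start < D.start, G.start < D.end, G.end > D.start, G.end < D.end.
That pattern is 'overlaps'.

overlaps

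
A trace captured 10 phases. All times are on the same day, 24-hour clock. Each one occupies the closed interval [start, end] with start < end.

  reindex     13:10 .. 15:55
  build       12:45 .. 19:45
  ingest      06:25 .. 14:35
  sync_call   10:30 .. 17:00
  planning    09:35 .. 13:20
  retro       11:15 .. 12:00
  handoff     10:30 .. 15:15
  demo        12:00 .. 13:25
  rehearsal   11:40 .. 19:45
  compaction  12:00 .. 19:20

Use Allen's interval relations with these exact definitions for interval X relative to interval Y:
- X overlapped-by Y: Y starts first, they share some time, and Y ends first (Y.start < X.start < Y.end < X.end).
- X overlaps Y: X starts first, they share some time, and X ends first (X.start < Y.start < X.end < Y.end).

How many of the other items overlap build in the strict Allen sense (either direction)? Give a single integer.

6

Target build = [12:45, 19:45].
compaction [12:00, 19:20] → overlaps → counts.
demo [12:00, 13:25] → overlaps → counts.
handoff [10:30, 15:15] → overlaps → counts.
ingest [06:25, 14:35] → overlaps → counts.
planning [09:35, 13:20] → overlaps → counts.
rehearsal [11:40, 19:45] → finished-by → no.
reindex [13:10, 15:55] → during → no.
retro [11:15, 12:00] → before → no.
sync_call [10:30, 17:00] → overlaps → counts.
Total: 6.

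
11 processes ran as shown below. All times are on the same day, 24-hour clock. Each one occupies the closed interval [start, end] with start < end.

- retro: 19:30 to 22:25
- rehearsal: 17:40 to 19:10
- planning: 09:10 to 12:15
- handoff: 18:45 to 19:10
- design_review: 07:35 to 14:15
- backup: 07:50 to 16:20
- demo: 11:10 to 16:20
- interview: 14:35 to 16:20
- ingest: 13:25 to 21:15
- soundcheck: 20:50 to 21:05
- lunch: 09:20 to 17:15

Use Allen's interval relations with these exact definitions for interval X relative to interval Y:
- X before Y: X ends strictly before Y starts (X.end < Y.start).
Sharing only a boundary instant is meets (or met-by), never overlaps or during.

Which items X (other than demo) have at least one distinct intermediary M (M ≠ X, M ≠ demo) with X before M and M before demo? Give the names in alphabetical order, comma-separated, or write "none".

none

Target demo = [11:10, 16:20].
Intermediaries M with M before demo: none.
Union: none.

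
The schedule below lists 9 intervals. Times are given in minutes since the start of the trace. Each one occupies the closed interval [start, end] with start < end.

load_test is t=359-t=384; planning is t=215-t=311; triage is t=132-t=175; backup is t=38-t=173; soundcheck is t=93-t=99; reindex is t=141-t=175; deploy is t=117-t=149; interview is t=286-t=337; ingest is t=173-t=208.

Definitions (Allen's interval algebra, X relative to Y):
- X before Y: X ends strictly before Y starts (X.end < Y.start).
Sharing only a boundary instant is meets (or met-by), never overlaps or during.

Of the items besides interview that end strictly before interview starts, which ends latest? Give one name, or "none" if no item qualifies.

ingest

Target interview = [t=286, t=337].
backup [t=38, t=173] → before → candidate.
deploy [t=117, t=149] → before → candidate.
ingest [t=173, t=208] → before → candidate.
load_test [t=359, t=384] → after → excluded.
planning [t=215, t=311] → overlaps → excluded.
reindex [t=141, t=175] → before → candidate.
soundcheck [t=93, t=99] → before → candidate.
triage [t=132, t=175] → before → candidate.
Among candidates, latest end is t=208 → ingest.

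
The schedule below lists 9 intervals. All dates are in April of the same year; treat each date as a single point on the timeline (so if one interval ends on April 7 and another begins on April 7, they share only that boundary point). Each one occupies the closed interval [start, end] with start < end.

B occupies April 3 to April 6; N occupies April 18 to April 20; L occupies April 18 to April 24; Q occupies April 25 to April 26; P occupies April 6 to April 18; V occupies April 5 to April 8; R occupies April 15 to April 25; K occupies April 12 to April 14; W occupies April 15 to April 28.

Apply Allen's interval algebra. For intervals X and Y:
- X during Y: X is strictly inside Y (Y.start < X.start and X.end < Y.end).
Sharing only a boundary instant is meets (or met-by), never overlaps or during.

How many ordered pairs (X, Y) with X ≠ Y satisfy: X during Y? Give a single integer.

Checking all 72 ordered pairs for relation 'during'; matching pairs in alphabetical order:
(K, P): K during P ✓
(L, R): L during R ✓
(L, W): L during W ✓
(N, R): N during R ✓
(N, W): N during W ✓
(Q, W): Q during W ✓
Count: 6.

6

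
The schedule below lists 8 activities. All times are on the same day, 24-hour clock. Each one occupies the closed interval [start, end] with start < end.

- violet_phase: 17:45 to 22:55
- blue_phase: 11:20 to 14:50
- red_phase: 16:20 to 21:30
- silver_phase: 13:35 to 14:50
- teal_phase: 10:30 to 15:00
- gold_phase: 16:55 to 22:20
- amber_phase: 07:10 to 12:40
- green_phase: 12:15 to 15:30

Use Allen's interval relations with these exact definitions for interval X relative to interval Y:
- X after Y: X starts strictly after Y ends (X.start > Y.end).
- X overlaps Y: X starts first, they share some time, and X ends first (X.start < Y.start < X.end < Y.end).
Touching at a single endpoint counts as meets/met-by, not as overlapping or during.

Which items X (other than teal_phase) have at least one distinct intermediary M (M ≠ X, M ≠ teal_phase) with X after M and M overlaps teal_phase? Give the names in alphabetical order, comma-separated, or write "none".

Target teal_phase = [10:30, 15:00].
Intermediaries M with M overlaps teal_phase: amber_phase.
Via amber_phase — items with X after amber_phase: gold_phase, red_phase, silver_phase, violet_phase.
Union: gold_phase, red_phase, silver_phase, violet_phase.

gold_phase, red_phase, silver_phase, violet_phase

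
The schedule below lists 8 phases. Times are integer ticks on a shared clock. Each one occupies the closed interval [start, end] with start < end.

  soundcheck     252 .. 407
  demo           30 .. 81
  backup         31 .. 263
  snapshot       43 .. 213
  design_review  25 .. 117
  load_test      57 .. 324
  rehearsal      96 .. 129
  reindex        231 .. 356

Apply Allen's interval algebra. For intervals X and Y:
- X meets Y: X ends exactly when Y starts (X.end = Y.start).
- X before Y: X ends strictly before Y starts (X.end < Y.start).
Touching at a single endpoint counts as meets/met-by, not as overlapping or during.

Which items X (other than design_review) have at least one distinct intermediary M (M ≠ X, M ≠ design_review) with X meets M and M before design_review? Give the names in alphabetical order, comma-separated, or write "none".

Target design_review = [25, 117].
Intermediaries M with M before design_review: none.
Union: none.

none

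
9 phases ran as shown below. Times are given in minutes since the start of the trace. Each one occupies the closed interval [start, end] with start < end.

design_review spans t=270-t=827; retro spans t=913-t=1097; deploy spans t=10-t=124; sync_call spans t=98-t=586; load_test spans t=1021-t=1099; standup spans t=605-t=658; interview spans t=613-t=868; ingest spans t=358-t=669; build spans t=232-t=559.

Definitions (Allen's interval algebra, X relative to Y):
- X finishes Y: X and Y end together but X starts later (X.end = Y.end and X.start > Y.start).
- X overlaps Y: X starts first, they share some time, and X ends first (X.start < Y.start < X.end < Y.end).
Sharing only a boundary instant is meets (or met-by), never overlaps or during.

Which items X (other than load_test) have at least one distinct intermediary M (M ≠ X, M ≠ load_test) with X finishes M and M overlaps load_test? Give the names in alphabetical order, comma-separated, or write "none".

none

Target load_test = [t=1021, t=1099].
Intermediaries M with M overlaps load_test: retro.
Via retro — items with X finishes retro: none.
Union: none.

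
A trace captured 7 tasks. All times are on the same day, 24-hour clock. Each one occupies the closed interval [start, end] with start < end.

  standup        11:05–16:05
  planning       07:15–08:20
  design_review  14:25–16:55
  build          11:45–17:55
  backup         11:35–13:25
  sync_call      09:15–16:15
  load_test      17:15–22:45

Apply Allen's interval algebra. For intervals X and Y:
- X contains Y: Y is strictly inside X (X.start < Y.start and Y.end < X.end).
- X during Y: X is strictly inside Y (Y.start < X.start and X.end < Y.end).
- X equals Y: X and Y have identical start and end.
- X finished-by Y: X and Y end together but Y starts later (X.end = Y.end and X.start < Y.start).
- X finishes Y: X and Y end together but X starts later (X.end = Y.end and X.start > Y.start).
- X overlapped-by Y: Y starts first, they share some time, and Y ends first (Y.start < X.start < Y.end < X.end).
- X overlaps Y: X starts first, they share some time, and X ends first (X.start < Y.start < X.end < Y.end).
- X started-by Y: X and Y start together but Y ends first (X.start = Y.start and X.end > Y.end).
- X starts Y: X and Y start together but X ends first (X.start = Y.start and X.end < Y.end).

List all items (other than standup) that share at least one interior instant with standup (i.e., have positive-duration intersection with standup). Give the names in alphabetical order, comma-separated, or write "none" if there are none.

backup, build, design_review, sync_call

Target standup = [11:05, 16:05].
backup [11:35, 13:25] → during → yes.
build [11:45, 17:55] → overlapped-by → yes.
design_review [14:25, 16:55] → overlapped-by → yes.
load_test [17:15, 22:45] → after → no.
planning [07:15, 08:20] → before → no.
sync_call [09:15, 16:15] → contains → yes.
Result: backup, build, design_review, sync_call.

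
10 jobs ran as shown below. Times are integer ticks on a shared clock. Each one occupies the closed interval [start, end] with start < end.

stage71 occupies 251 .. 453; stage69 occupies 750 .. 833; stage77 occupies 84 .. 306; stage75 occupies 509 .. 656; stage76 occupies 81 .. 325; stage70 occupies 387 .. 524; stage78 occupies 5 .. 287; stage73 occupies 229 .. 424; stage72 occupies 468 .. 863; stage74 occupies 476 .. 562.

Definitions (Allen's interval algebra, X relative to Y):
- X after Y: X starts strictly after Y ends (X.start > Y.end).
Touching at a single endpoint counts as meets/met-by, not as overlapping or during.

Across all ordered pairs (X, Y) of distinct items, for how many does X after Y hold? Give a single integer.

26

Checking all 90 ordered pairs for relation 'after'; matching pairs in alphabetical order:
(stage69, stage70): stage69 after stage70 ✓
(stage69, stage71): stage69 after stage71 ✓
(stage69, stage73): stage69 after stage73 ✓
(stage69, stage74): stage69 after stage74 ✓
(stage69, stage75): stage69 after stage75 ✓
(stage69, stage76): stage69 after stage76 ✓
(stage69, stage77): stage69 after stage77 ✓
(stage69, stage78): stage69 after stage78 ✓
(stage70, stage76): stage70 after stage76 ✓
(stage70, stage77): stage70 after stage77 ✓
(stage70, stage78): stage70 after stage78 ✓
(stage72, stage71): stage72 after stage71 ✓
(stage72, stage73): stage72 after stage73 ✓
(stage72, stage76): stage72 after stage76 ✓
(stage72, stage77): stage72 after stage77 ✓
(stage72, stage78): stage72 after stage78 ✓
(stage74, stage71): stage74 after stage71 ✓
(stage74, stage73): stage74 after stage73 ✓
(stage74, stage76): stage74 after stage76 ✓
(stage74, stage77): stage74 after stage77 ✓
(stage74, stage78): stage74 after stage78 ✓
(stage75, stage71): stage75 after stage71 ✓
(stage75, stage73): stage75 after stage73 ✓
(stage75, stage76): stage75 after stage76 ✓
... plus 2 further pairs not listed.
Count: 26.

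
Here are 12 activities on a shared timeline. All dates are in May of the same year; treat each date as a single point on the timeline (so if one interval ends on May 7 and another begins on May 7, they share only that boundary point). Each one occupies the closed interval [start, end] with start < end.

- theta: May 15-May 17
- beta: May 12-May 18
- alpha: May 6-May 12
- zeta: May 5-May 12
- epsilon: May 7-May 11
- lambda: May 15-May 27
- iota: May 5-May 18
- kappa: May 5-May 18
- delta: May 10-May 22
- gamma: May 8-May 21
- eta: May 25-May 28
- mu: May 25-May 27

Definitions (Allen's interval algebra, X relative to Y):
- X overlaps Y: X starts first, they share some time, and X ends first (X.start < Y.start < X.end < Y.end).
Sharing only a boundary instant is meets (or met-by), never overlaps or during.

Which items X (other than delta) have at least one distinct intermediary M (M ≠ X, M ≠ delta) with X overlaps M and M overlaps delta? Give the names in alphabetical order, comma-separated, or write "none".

Target delta = [May 10, May 22].
Intermediaries M with M overlaps delta: alpha, epsilon, gamma, iota, kappa, zeta.
Via alpha — items with X overlaps alpha: none.
Via epsilon — items with X overlaps epsilon: none.
Via gamma — items with X overlaps gamma: alpha, epsilon, iota, kappa, zeta.
Via iota — items with X overlaps iota: none.
Via kappa — items with X overlaps kappa: none.
Via zeta — items with X overlaps zeta: none.
Union: alpha, epsilon, iota, kappa, zeta.

alpha, epsilon, iota, kappa, zeta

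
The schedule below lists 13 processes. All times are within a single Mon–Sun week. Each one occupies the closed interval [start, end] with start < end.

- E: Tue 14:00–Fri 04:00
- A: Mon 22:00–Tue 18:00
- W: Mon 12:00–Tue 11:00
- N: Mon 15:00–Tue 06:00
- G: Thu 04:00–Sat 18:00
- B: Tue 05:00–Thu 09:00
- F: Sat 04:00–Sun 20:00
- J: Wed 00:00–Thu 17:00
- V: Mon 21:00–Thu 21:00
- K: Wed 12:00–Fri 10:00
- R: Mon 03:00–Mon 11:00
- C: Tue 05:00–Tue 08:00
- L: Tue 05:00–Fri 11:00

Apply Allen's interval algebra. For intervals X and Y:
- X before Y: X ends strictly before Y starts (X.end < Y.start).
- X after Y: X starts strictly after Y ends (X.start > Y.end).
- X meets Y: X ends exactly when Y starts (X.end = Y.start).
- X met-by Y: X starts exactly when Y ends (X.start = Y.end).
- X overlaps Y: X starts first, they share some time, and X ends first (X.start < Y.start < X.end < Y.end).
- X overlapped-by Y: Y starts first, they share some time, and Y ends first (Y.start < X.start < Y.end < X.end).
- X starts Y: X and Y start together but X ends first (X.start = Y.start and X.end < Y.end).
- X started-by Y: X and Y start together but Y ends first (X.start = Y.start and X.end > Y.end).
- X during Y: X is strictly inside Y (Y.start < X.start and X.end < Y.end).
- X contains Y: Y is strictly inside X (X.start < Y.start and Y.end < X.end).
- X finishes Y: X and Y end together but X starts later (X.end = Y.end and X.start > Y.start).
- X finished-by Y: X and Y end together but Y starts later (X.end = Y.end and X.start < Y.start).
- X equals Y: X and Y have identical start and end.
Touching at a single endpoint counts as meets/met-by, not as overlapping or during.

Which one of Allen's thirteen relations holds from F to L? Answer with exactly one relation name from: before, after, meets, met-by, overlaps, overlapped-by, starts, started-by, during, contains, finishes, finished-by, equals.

F = [Sat 04:00, Sun 20:00]; L = [Tue 05:00, Fri 11:00].
Compare endpoints: F.start > L.start, F.start > L.end, F.end > L.start, F.end > L.end.
That pattern is 'after'.

after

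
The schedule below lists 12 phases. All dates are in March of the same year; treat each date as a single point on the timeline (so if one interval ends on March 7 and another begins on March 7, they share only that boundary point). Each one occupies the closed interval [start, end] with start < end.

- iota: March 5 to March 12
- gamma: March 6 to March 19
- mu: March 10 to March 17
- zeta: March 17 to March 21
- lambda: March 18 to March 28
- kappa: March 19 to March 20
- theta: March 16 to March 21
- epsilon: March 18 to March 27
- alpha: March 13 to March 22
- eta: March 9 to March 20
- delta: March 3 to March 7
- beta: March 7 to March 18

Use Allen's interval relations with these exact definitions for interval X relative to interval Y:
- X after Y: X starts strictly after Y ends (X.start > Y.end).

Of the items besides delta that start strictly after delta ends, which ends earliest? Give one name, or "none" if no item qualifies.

mu

Target delta = [March 3, March 7].
alpha [March 13, March 22] → after → candidate.
beta [March 7, March 18] → met-by → excluded.
epsilon [March 18, March 27] → after → candidate.
eta [March 9, March 20] → after → candidate.
gamma [March 6, March 19] → overlapped-by → excluded.
iota [March 5, March 12] → overlapped-by → excluded.
kappa [March 19, March 20] → after → candidate.
lambda [March 18, March 28] → after → candidate.
mu [March 10, March 17] → after → candidate.
theta [March 16, March 21] → after → candidate.
zeta [March 17, March 21] → after → candidate.
Among candidates, earliest end is March 17 → mu.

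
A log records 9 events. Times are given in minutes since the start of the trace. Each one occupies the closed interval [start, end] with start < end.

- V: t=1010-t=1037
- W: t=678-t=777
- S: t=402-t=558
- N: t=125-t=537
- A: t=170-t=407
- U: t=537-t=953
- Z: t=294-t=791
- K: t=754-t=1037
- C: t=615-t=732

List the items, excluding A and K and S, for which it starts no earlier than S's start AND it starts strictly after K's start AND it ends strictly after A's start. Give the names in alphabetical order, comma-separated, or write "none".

V

Conditions: its start is no earlier than S's start (X.start >= t=402) AND its start is strictly after K's start (X.start > t=754) AND its end is strictly after A's start (X.end > t=170).
C: start t=615 >= t=402? ✓; start t=615 > t=754? ✗; end t=732 > t=170? ✓ → no.
N: start t=125 >= t=402? ✗; start t=125 > t=754? ✗; end t=537 > t=170? ✓ → no.
U: start t=537 >= t=402? ✓; start t=537 > t=754? ✗; end t=953 > t=170? ✓ → no.
V: start t=1010 >= t=402? ✓; start t=1010 > t=754? ✓; end t=1037 > t=170? ✓ → yes.
W: start t=678 >= t=402? ✓; start t=678 > t=754? ✗; end t=777 > t=170? ✓ → no.
Z: start t=294 >= t=402? ✗; start t=294 > t=754? ✗; end t=791 > t=170? ✓ → no.
Result: V.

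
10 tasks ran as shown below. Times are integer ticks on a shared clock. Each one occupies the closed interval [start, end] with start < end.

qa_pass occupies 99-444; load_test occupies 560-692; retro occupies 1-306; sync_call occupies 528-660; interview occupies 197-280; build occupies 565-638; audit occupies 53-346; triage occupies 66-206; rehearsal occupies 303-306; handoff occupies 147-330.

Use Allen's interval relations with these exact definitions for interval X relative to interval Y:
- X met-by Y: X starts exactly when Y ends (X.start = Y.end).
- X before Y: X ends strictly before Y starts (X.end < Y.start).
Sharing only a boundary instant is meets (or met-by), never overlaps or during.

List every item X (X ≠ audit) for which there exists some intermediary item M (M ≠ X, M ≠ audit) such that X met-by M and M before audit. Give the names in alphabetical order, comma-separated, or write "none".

none

Target audit = [53, 346].
Intermediaries M with M before audit: none.
Union: none.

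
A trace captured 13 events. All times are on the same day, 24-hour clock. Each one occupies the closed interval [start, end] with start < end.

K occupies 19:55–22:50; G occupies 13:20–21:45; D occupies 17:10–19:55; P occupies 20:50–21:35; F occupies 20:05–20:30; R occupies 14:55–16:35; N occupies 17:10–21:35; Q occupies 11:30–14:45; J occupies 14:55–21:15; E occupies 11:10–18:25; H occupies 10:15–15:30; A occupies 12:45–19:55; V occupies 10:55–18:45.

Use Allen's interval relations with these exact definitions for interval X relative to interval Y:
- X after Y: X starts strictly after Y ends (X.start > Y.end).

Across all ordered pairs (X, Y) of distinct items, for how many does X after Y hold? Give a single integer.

Checking all 156 ordered pairs for relation 'after'; matching pairs in alphabetical order:
(D, H): D after H ✓
(D, Q): D after Q ✓
(D, R): D after R ✓
(F, A): F after A ✓
(F, D): F after D ✓
(F, E): F after E ✓
(F, H): F after H ✓
(F, Q): F after Q ✓
(F, R): F after R ✓
(F, V): F after V ✓
(J, Q): J after Q ✓
(K, E): K after E ✓
(K, H): K after H ✓
(K, Q): K after Q ✓
(K, R): K after R ✓
(K, V): K after V ✓
(N, H): N after H ✓
(N, Q): N after Q ✓
(N, R): N after R ✓
(P, A): P after A ✓
(P, D): P after D ✓
(P, E): P after E ✓
(P, F): P after F ✓
(P, H): P after H ✓
... plus 4 further pairs not listed.
Count: 28.

28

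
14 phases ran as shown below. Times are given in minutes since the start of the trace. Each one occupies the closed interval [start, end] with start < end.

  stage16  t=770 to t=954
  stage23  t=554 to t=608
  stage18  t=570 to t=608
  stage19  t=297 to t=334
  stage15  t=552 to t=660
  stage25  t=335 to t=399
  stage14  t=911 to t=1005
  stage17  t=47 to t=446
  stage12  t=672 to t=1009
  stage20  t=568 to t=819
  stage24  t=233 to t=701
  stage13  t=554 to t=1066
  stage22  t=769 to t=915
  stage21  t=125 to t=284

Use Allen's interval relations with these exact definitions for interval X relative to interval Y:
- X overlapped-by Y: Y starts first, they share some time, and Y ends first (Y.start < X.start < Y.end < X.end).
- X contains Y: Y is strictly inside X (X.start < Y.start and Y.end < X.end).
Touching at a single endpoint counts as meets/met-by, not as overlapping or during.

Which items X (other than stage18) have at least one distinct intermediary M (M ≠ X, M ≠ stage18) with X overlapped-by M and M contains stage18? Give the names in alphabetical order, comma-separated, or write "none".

Target stage18 = [t=570, t=608].
Intermediaries M with M contains stage18: stage13, stage15, stage20, stage24.
Via stage13 — items with X overlapped-by stage13: none.
Via stage15 — items with X overlapped-by stage15: stage13, stage20.
Via stage20 — items with X overlapped-by stage20: stage12, stage16, stage22.
Via stage24 — items with X overlapped-by stage24: stage12, stage13, stage20.
Union: stage12, stage13, stage16, stage20, stage22.

stage12, stage13, stage16, stage20, stage22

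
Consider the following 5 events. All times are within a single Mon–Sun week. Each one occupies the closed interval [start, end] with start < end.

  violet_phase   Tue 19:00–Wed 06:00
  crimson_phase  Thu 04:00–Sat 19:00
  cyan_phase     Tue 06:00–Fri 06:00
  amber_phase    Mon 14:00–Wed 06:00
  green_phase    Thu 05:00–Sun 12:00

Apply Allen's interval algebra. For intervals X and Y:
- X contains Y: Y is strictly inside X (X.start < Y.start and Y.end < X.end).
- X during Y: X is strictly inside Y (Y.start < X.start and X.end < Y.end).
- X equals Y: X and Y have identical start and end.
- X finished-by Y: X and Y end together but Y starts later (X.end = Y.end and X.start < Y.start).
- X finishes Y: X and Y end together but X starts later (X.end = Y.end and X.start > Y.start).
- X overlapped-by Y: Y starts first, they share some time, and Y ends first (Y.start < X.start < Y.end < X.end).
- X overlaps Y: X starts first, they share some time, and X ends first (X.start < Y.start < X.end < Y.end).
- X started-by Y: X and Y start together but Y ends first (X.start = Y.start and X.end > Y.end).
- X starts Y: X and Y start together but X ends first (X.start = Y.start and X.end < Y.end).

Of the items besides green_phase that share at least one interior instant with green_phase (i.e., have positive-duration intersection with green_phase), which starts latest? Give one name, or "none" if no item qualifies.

Target green_phase = [Thu 05:00, Sun 12:00].
amber_phase [Mon 14:00, Wed 06:00] → before → excluded.
crimson_phase [Thu 04:00, Sat 19:00] → overlaps → candidate.
cyan_phase [Tue 06:00, Fri 06:00] → overlaps → candidate.
violet_phase [Tue 19:00, Wed 06:00] → before → excluded.
Among candidates, latest start is Thu 04:00 → crimson_phase.

crimson_phase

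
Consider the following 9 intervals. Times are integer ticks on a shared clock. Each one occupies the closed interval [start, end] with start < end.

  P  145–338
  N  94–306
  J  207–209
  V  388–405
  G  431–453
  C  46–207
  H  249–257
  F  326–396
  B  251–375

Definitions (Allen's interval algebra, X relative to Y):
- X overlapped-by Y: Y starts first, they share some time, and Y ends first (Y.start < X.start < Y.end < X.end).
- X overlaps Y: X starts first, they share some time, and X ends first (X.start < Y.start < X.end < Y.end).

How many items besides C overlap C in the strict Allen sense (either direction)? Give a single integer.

2

Target C = [46, 207].
B [251, 375] → after → no.
F [326, 396] → after → no.
G [431, 453] → after → no.
H [249, 257] → after → no.
J [207, 209] → met-by → no.
N [94, 306] → overlapped-by → counts.
P [145, 338] → overlapped-by → counts.
V [388, 405] → after → no.
Total: 2.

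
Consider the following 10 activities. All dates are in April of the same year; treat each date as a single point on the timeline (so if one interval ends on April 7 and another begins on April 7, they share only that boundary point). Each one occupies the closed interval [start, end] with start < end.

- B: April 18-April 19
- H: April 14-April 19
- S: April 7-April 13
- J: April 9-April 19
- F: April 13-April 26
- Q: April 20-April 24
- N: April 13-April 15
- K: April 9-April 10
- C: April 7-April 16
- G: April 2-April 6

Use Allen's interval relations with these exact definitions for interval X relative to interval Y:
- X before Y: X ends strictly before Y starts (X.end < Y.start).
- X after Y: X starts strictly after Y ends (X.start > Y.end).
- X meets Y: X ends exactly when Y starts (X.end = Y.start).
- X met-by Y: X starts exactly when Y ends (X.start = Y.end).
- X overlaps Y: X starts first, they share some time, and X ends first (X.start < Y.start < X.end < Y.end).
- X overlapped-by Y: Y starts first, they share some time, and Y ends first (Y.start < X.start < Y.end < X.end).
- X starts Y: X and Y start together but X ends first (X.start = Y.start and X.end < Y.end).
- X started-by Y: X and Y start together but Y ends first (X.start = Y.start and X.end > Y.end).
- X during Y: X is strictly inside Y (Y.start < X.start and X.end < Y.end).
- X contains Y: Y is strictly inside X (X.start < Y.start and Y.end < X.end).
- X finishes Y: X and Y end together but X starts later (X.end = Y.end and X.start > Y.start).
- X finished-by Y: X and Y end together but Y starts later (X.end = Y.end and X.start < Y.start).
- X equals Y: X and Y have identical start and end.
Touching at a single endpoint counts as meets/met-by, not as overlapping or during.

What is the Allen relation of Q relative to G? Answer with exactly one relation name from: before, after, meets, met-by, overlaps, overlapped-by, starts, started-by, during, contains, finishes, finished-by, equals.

Q = [April 20, April 24]; G = [April 2, April 6].
Compare endpoints: Q.start > G.start, Q.start > G.end, Q.end > G.start, Q.end > G.end.
That pattern is 'after'.

after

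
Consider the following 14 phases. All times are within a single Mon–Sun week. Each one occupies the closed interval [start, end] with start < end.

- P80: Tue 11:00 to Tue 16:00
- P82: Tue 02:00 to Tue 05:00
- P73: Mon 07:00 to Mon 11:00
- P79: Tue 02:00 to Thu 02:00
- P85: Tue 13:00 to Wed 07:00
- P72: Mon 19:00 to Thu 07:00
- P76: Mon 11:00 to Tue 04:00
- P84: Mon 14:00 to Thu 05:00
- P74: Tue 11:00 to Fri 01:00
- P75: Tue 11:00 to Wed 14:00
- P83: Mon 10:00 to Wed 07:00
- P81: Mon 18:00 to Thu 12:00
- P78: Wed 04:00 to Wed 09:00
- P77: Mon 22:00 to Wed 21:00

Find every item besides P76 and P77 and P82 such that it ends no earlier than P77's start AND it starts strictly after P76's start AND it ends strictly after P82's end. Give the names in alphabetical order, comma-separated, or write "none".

P72, P74, P75, P78, P79, P80, P81, P84, P85

Conditions: its end is no earlier than P77's start (X.end >= Mon 22:00) AND its start is strictly after P76's start (X.start > Mon 11:00) AND its end is strictly after P82's end (X.end > Tue 05:00).
P72: end Thu 07:00 >= Mon 22:00? ✓; start Mon 19:00 > Mon 11:00? ✓; end Thu 07:00 > Tue 05:00? ✓ → yes.
P73: end Mon 11:00 >= Mon 22:00? ✗; start Mon 07:00 > Mon 11:00? ✗; end Mon 11:00 > Tue 05:00? ✗ → no.
P74: end Fri 01:00 >= Mon 22:00? ✓; start Tue 11:00 > Mon 11:00? ✓; end Fri 01:00 > Tue 05:00? ✓ → yes.
P75: end Wed 14:00 >= Mon 22:00? ✓; start Tue 11:00 > Mon 11:00? ✓; end Wed 14:00 > Tue 05:00? ✓ → yes.
P78: end Wed 09:00 >= Mon 22:00? ✓; start Wed 04:00 > Mon 11:00? ✓; end Wed 09:00 > Tue 05:00? ✓ → yes.
P79: end Thu 02:00 >= Mon 22:00? ✓; start Tue 02:00 > Mon 11:00? ✓; end Thu 02:00 > Tue 05:00? ✓ → yes.
P80: end Tue 16:00 >= Mon 22:00? ✓; start Tue 11:00 > Mon 11:00? ✓; end Tue 16:00 > Tue 05:00? ✓ → yes.
P81: end Thu 12:00 >= Mon 22:00? ✓; start Mon 18:00 > Mon 11:00? ✓; end Thu 12:00 > Tue 05:00? ✓ → yes.
P83: end Wed 07:00 >= Mon 22:00? ✓; start Mon 10:00 > Mon 11:00? ✗; end Wed 07:00 > Tue 05:00? ✓ → no.
P84: end Thu 05:00 >= Mon 22:00? ✓; start Mon 14:00 > Mon 11:00? ✓; end Thu 05:00 > Tue 05:00? ✓ → yes.
P85: end Wed 07:00 >= Mon 22:00? ✓; start Tue 13:00 > Mon 11:00? ✓; end Wed 07:00 > Tue 05:00? ✓ → yes.
Result: P72, P74, P75, P78, P79, P80, P81, P84, P85.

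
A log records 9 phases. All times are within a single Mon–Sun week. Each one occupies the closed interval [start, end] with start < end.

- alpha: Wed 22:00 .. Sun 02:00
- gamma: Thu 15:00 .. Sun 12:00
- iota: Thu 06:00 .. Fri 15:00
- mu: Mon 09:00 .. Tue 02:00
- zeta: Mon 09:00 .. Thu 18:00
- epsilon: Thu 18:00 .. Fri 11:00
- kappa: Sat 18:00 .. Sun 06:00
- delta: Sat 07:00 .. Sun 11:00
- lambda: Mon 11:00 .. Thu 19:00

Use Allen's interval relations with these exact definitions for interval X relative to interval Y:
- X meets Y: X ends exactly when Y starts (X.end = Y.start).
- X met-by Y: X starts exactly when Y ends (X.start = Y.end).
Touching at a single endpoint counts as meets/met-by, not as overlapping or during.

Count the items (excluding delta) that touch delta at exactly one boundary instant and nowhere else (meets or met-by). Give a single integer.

0

Target delta = [Sat 07:00, Sun 11:00].
alpha [Wed 22:00, Sun 02:00] → overlaps → no.
epsilon [Thu 18:00, Fri 11:00] → before → no.
gamma [Thu 15:00, Sun 12:00] → contains → no.
iota [Thu 06:00, Fri 15:00] → before → no.
kappa [Sat 18:00, Sun 06:00] → during → no.
lambda [Mon 11:00, Thu 19:00] → before → no.
mu [Mon 09:00, Tue 02:00] → before → no.
zeta [Mon 09:00, Thu 18:00] → before → no.
Total: 0.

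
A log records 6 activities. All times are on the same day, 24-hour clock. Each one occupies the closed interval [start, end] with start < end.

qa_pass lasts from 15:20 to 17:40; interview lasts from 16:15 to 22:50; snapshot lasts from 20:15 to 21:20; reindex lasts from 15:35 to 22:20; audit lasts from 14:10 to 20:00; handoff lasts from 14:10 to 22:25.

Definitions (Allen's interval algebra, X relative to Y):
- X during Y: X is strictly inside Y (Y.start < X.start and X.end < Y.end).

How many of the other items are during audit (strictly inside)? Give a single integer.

Target audit = [14:10, 20:00].
handoff [14:10, 22:25] → started-by → no.
interview [16:15, 22:50] → overlapped-by → no.
qa_pass [15:20, 17:40] → during → counts.
reindex [15:35, 22:20] → overlapped-by → no.
snapshot [20:15, 21:20] → after → no.
Total: 1.

1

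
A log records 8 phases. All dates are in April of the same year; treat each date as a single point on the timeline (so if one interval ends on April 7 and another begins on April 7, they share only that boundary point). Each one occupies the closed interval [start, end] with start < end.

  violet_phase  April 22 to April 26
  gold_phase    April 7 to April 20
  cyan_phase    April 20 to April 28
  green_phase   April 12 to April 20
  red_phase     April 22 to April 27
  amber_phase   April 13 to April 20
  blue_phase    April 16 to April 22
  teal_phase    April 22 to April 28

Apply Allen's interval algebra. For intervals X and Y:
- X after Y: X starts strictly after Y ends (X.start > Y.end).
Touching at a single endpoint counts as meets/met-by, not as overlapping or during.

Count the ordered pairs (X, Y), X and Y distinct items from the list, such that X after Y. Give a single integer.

9

Checking all 56 ordered pairs for relation 'after'; matching pairs in alphabetical order:
(red_phase, amber_phase): red_phase after amber_phase ✓
(red_phase, gold_phase): red_phase after gold_phase ✓
(red_phase, green_phase): red_phase after green_phase ✓
(teal_phase, amber_phase): teal_phase after amber_phase ✓
(teal_phase, gold_phase): teal_phase after gold_phase ✓
(teal_phase, green_phase): teal_phase after green_phase ✓
(violet_phase, amber_phase): violet_phase after amber_phase ✓
(violet_phase, gold_phase): violet_phase after gold_phase ✓
(violet_phase, green_phase): violet_phase after green_phase ✓
Count: 9.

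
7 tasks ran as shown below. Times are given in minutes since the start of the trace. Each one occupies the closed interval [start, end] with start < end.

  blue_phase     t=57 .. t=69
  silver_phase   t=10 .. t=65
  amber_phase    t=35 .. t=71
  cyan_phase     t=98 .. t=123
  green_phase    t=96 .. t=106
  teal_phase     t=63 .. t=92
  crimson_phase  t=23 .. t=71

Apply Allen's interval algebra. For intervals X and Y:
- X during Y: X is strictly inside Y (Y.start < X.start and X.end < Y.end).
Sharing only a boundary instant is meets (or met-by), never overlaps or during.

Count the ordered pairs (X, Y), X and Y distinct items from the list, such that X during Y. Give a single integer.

Checking all 42 ordered pairs for relation 'during'; matching pairs in alphabetical order:
(blue_phase, amber_phase): blue_phase during amber_phase ✓
(blue_phase, crimson_phase): blue_phase during crimson_phase ✓
Count: 2.

2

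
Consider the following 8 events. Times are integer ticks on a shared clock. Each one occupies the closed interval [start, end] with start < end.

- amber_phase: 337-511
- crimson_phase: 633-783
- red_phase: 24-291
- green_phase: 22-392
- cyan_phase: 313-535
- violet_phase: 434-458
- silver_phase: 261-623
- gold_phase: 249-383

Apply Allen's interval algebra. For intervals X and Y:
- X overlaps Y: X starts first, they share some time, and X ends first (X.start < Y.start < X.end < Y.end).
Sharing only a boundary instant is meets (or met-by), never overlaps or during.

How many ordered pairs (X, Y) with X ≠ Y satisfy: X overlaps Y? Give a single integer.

Checking all 56 ordered pairs for relation 'overlaps'; matching pairs in alphabetical order:
(gold_phase, amber_phase): gold_phase overlaps amber_phase ✓
(gold_phase, cyan_phase): gold_phase overlaps cyan_phase ✓
(gold_phase, silver_phase): gold_phase overlaps silver_phase ✓
(green_phase, amber_phase): green_phase overlaps amber_phase ✓
(green_phase, cyan_phase): green_phase overlaps cyan_phase ✓
(green_phase, silver_phase): green_phase overlaps silver_phase ✓
(red_phase, gold_phase): red_phase overlaps gold_phase ✓
(red_phase, silver_phase): red_phase overlaps silver_phase ✓
Count: 8.

8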